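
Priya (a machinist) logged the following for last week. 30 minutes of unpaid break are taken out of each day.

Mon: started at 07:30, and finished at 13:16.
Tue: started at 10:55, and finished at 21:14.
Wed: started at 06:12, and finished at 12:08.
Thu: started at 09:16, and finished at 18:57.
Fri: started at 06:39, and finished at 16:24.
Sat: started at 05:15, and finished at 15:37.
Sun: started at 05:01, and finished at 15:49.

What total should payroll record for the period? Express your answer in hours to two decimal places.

59.12 hours

Mon: 07:30–13:16 = 5 h 46 min; less 30 min break → 5 h 16 min
Tue: 10:55–21:14 = 10 h 19 min; less 30 min break → 9 h 49 min
Wed: 06:12–12:08 = 5 h 56 min; less 30 min break → 5 h 26 min
Thu: 09:16–18:57 = 9 h 41 min; less 30 min break → 9 h 11 min
Fri: 06:39–16:24 = 9 h 45 min; less 30 min break → 9 h 15 min
Sat: 05:15–15:37 = 10 h 22 min; less 30 min break → 9 h 52 min
Sun: 05:01–15:49 = 10 h 48 min; less 30 min break → 10 h 18 min
Total: 5 h 16 min + 9 h 49 min + 5 h 26 min + 9 h 11 min + 9 h 15 min + 9 h 52 min + 10 h 18 min = 59 h 7 min.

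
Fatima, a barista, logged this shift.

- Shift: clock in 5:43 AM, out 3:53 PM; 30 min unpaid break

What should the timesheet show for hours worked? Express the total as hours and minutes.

9 h 40 min

Shift: 5:43 AM–3:53 PM = 10 h 10 min; less 30 min break → 9 h 40 min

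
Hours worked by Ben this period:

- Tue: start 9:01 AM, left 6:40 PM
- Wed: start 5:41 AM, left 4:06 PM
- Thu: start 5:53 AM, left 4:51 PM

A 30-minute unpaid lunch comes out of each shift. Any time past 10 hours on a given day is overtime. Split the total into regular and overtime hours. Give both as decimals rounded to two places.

Regular 29.07 hours, overtime 0.47 hours

Tue: 9:01 AM–6:40 PM = 9 h 39 min; less 30 min break → 9 h 9 min
Wed: 5:41 AM–4:06 PM = 10 h 25 min; less 30 min break → 9 h 55 min
Thu: 5:53 AM–4:51 PM = 10 h 58 min; less 30 min break → 10 h 28 min
Tue reg 9 h 9 min / OT 0 h 0 min; Wed reg 9 h 55 min / OT 0 h 0 min; Thu reg 10 h 0 min / OT 0 h 28 min.
Totals: regular 29 h 4 min, overtime 0 h 28 min.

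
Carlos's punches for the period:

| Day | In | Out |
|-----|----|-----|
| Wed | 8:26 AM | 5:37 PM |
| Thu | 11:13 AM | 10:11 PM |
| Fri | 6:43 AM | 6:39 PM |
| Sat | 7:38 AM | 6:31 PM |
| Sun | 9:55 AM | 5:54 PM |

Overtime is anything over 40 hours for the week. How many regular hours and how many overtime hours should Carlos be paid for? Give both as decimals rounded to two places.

Regular 40.00 hours, overtime 10.95 hours

Wed: 8:26 AM–5:37 PM = 9 h 11 min
Thu: 11:13 AM–10:11 PM = 10 h 58 min
Fri: 6:43 AM–6:39 PM = 11 h 56 min
Sat: 7:38 AM–6:31 PM = 10 h 53 min
Sun: 9:55 AM–5:54 PM = 7 h 59 min
Total worked: 50 h 57 min = 50.95 h.
Threshold 40 h → overtime 10 h 57 min, regular 40 h 0 min.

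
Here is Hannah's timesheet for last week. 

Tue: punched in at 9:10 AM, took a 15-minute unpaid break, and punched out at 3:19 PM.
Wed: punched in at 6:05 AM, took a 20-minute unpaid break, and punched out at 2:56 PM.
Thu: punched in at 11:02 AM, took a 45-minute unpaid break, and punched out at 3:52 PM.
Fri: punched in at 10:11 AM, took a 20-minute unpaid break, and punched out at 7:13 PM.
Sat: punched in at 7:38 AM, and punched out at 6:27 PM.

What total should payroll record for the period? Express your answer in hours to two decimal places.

Tue: 9:10 AM–3:19 PM = 6 h 9 min; less 15 min break → 5 h 54 min
Wed: 6:05 AM–2:56 PM = 8 h 51 min; less 20 min break → 8 h 31 min
Thu: 11:02 AM–3:52 PM = 4 h 50 min; less 45 min break → 4 h 5 min
Fri: 10:11 AM–7:13 PM = 9 h 2 min; less 20 min break → 8 h 42 min
Sat: 7:38 AM–6:27 PM = 10 h 49 min
Total: 5 h 54 min + 8 h 31 min + 4 h 5 min + 8 h 42 min + 10 h 49 min = 38 h 1 min.

38.02 hours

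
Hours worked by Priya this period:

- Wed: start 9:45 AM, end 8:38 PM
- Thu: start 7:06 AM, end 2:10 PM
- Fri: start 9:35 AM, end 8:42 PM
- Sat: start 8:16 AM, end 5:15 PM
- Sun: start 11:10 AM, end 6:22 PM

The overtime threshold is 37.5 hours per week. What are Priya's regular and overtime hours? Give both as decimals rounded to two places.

Wed: 9:45 AM–8:38 PM = 10 h 53 min
Thu: 7:06 AM–2:10 PM = 7 h 4 min
Fri: 9:35 AM–8:42 PM = 11 h 7 min
Sat: 8:16 AM–5:15 PM = 8 h 59 min
Sun: 11:10 AM–6:22 PM = 7 h 12 min
Total worked: 45 h 15 min = 45.25 h.
Threshold 37.5 h → overtime 7 h 45 min, regular 37 h 30 min.

Regular 37.50 hours, overtime 7.75 hours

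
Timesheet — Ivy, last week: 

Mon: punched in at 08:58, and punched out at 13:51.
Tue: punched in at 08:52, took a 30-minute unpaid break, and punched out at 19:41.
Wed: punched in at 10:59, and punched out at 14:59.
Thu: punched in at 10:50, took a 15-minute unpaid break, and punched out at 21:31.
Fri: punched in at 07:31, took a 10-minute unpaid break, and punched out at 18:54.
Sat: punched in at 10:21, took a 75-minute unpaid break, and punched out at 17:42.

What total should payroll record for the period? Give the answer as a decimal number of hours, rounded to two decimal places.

Mon: 08:58–13:51 = 4 h 53 min
Tue: 08:52–19:41 = 10 h 49 min; less 30 min break → 10 h 19 min
Wed: 10:59–14:59 = 4 h 0 min
Thu: 10:50–21:31 = 10 h 41 min; less 15 min break → 10 h 26 min
Fri: 07:31–18:54 = 11 h 23 min; less 10 min break → 11 h 13 min
Sat: 10:21–17:42 = 7 h 21 min; less 75 min break → 6 h 6 min
Total: 4 h 53 min + 10 h 19 min + 4 h 0 min + 10 h 26 min + 11 h 13 min + 6 h 6 min = 46 h 57 min.

46.95 hours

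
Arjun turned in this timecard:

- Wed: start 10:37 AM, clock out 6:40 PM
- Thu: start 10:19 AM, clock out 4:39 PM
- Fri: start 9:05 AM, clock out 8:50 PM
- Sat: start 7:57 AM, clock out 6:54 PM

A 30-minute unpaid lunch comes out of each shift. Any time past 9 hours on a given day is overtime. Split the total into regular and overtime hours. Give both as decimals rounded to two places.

Wed: 10:37 AM–6:40 PM = 8 h 3 min; less 30 min break → 7 h 33 min
Thu: 10:19 AM–4:39 PM = 6 h 20 min; less 30 min break → 5 h 50 min
Fri: 9:05 AM–8:50 PM = 11 h 45 min; less 30 min break → 11 h 15 min
Sat: 7:57 AM–6:54 PM = 10 h 57 min; less 30 min break → 10 h 27 min
Wed reg 7 h 33 min / OT 0 h 0 min; Thu reg 5 h 50 min / OT 0 h 0 min; Fri reg 9 h 0 min / OT 2 h 15 min; Sat reg 9 h 0 min / OT 1 h 27 min.
Totals: regular 31 h 23 min, overtime 3 h 42 min.

Regular 31.38 hours, overtime 3.70 hours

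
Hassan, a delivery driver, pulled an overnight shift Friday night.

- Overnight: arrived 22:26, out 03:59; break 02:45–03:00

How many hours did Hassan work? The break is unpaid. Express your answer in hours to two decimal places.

Overnight: 22:26 → midnight = 1 h 34 min; midnight → 03:59 = 3 h 59 min; span 5 h 33 min; less 15 min break → 5 h 18 min

5.30 hours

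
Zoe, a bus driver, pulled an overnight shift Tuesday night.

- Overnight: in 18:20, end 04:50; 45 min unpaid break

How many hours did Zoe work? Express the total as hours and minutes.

9 h 45 min

Overnight: 18:20 → midnight = 5 h 40 min; midnight → 04:50 = 4 h 50 min; span 10 h 30 min; less 45 min break → 9 h 45 min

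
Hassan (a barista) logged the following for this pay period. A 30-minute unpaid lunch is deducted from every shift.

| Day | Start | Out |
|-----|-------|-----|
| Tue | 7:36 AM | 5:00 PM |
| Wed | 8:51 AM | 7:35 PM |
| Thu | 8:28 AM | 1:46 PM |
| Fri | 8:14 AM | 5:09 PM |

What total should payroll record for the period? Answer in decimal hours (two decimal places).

Tue: 7:36 AM–5:00 PM = 9 h 24 min; less 30 min break → 8 h 54 min
Wed: 8:51 AM–7:35 PM = 10 h 44 min; less 30 min break → 10 h 14 min
Thu: 8:28 AM–1:46 PM = 5 h 18 min; less 30 min break → 4 h 48 min
Fri: 8:14 AM–5:09 PM = 8 h 55 min; less 30 min break → 8 h 25 min
Total: 8 h 54 min + 10 h 14 min + 4 h 48 min + 8 h 25 min = 32 h 21 min.

32.35 hours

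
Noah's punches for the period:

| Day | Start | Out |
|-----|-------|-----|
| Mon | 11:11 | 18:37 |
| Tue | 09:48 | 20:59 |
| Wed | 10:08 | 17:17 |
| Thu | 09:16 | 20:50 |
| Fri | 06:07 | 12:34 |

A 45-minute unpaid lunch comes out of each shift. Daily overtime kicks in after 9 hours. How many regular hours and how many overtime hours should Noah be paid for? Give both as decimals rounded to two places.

Mon: 11:11–18:37 = 7 h 26 min; less 45 min break → 6 h 41 min
Tue: 09:48–20:59 = 11 h 11 min; less 45 min break → 10 h 26 min
Wed: 10:08–17:17 = 7 h 9 min; less 45 min break → 6 h 24 min
Thu: 09:16–20:50 = 11 h 34 min; less 45 min break → 10 h 49 min
Fri: 06:07–12:34 = 6 h 27 min; less 45 min break → 5 h 42 min
Mon reg 6 h 41 min / OT 0 h 0 min; Tue reg 9 h 0 min / OT 1 h 26 min; Wed reg 6 h 24 min / OT 0 h 0 min; Thu reg 9 h 0 min / OT 1 h 49 min; Fri reg 5 h 42 min / OT 0 h 0 min.
Totals: regular 36 h 47 min, overtime 3 h 15 min.

Regular 36.78 hours, overtime 3.25 hours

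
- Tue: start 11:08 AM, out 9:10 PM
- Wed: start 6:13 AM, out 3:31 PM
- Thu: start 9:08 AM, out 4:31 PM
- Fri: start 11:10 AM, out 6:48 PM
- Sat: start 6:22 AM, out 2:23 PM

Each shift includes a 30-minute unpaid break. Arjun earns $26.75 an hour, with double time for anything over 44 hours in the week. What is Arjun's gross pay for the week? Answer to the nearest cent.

Tue: 11:08 AM–9:10 PM = 10 h 2 min; less 30 min break → 9 h 32 min
Wed: 6:13 AM–3:31 PM = 9 h 18 min; less 30 min break → 8 h 48 min
Thu: 9:08 AM–4:31 PM = 7 h 23 min; less 30 min break → 6 h 53 min
Fri: 11:10 AM–6:48 PM = 7 h 38 min; less 30 min break → 7 h 8 min
Sat: 6:22 AM–2:23 PM = 8 h 1 min; less 30 min break → 7 h 31 min
Total worked: 39 h 52 min = 2392 min.
Regular 39 h 52 min = 2392 min at $26.75/h; overtime 0 h 0 min = 0 min at $53.50/h.
Pay = (2392 × $26.75 + 0 × $53.50) ÷ 60 = $1066.43.

$1066.43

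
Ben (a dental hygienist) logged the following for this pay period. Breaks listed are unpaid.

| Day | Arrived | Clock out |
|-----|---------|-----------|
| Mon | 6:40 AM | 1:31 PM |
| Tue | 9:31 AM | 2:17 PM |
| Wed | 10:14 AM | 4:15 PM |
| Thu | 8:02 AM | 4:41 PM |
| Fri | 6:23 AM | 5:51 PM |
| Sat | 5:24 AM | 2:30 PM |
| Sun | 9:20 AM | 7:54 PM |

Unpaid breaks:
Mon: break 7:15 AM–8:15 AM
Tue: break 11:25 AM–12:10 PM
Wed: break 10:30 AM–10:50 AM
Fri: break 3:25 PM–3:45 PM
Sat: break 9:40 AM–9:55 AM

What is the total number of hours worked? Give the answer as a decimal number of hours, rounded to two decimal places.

54.75 hours

Mon: 6:40 AM–1:31 PM = 6 h 51 min; less 60 min break → 5 h 51 min
Tue: 9:31 AM–2:17 PM = 4 h 46 min; less 45 min break → 4 h 1 min
Wed: 10:14 AM–4:15 PM = 6 h 1 min; less 20 min break → 5 h 41 min
Thu: 8:02 AM–4:41 PM = 8 h 39 min
Fri: 6:23 AM–5:51 PM = 11 h 28 min; less 20 min break → 11 h 8 min
Sat: 5:24 AM–2:30 PM = 9 h 6 min; less 15 min break → 8 h 51 min
Sun: 9:20 AM–7:54 PM = 10 h 34 min
Total: 5 h 51 min + 4 h 1 min + 5 h 41 min + 8 h 39 min + 11 h 8 min + 8 h 51 min + 10 h 34 min = 54 h 45 min.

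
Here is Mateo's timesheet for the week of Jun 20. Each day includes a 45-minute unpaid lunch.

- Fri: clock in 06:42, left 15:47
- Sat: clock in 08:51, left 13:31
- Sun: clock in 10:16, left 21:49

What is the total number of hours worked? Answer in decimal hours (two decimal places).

23.05 hours

Fri: 06:42–15:47 = 9 h 5 min; less 45 min break → 8 h 20 min
Sat: 08:51–13:31 = 4 h 40 min; less 45 min break → 3 h 55 min
Sun: 10:16–21:49 = 11 h 33 min; less 45 min break → 10 h 48 min
Total: 8 h 20 min + 3 h 55 min + 10 h 48 min = 23 h 3 min.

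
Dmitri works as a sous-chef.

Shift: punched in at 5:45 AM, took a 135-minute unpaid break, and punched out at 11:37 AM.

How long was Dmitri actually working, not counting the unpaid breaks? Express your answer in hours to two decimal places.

3.62 hours

Shift: 5:45 AM–11:37 AM = 5 h 52 min; less 135 min break → 3 h 37 min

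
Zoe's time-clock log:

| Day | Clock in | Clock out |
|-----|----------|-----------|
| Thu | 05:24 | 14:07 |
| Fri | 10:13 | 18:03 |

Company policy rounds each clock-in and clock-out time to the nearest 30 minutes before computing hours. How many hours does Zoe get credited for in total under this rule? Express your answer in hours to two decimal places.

16.50 hours

Thu: in 05:24→05:30, out 14:07→14:00; 8 h 30 min
Fri: in 10:13→10:00, out 18:03→18:00; 8 h 0 min
Total credited: 16 h 30 min.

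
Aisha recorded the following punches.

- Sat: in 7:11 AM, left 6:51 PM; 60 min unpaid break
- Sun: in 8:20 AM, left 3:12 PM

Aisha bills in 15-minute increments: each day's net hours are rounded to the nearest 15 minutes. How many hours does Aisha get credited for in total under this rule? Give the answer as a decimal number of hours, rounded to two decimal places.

Sat: 7:11 AM–6:51 PM = 11 h 40 min − 60 min = 10 h 40 min → rounds to 10 h 45 min
Sun: 8:20 AM–3:12 PM = 6 h 52 min → rounds to 6 h 45 min
Total credited: 17 h 30 min.

17.50 hours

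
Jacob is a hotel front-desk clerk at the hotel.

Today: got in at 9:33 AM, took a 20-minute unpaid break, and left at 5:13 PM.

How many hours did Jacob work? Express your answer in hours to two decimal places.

Today: 9:33 AM–5:13 PM = 7 h 40 min; less 20 min break → 7 h 20 min

7.33 hours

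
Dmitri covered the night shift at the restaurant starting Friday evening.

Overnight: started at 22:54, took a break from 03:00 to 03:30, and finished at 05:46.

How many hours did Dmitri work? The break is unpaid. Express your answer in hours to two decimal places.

Overnight: 22:54 → midnight = 1 h 6 min; midnight → 05:46 = 5 h 46 min; span 6 h 52 min; less 30 min break → 6 h 22 min

6.37 hours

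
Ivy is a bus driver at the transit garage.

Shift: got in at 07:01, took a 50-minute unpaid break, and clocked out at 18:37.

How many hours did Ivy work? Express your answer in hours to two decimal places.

10.77 hours

Shift: 07:01–18:37 = 11 h 36 min; less 50 min break → 10 h 46 min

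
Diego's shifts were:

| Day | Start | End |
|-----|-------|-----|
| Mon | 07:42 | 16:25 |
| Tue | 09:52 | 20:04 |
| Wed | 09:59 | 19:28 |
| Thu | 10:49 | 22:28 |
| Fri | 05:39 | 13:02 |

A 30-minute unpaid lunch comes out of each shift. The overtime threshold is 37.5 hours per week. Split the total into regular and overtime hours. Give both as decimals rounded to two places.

Mon: 07:42–16:25 = 8 h 43 min; less 30 min break → 8 h 13 min
Tue: 09:52–20:04 = 10 h 12 min; less 30 min break → 9 h 42 min
Wed: 09:59–19:28 = 9 h 29 min; less 30 min break → 8 h 59 min
Thu: 10:49–22:28 = 11 h 39 min; less 30 min break → 11 h 9 min
Fri: 05:39–13:02 = 7 h 23 min; less 30 min break → 6 h 53 min
Total worked: 44 h 56 min = 44.93 h.
Threshold 37.5 h → overtime 7 h 26 min, regular 37 h 30 min.

Regular 37.50 hours, overtime 7.43 hours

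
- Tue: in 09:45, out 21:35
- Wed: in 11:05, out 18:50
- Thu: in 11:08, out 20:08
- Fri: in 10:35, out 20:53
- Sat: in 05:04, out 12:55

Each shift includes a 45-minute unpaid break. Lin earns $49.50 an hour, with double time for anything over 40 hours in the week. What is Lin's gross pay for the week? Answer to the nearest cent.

$2275.35

Tue: 09:45–21:35 = 11 h 50 min; less 45 min break → 11 h 5 min
Wed: 11:05–18:50 = 7 h 45 min; less 45 min break → 7 h 0 min
Thu: 11:08–20:08 = 9 h 0 min; less 45 min break → 8 h 15 min
Fri: 10:35–20:53 = 10 h 18 min; less 45 min break → 9 h 33 min
Sat: 05:04–12:55 = 7 h 51 min; less 45 min break → 7 h 6 min
Total worked: 42 h 59 min = 2579 min.
Regular 40 h 0 min = 2400 min at $49.50/h; overtime 2 h 59 min = 179 min at $99.00/h.
Pay = (2400 × $49.50 + 179 × $99.00) ÷ 60 = $2275.35.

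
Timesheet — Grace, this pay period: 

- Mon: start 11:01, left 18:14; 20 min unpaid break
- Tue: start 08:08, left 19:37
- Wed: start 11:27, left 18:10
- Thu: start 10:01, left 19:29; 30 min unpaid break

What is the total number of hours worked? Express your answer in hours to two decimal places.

34.05 hours

Mon: 11:01–18:14 = 7 h 13 min; less 20 min break → 6 h 53 min
Tue: 08:08–19:37 = 11 h 29 min
Wed: 11:27–18:10 = 6 h 43 min
Thu: 10:01–19:29 = 9 h 28 min; less 30 min break → 8 h 58 min
Total: 6 h 53 min + 11 h 29 min + 6 h 43 min + 8 h 58 min = 34 h 3 min.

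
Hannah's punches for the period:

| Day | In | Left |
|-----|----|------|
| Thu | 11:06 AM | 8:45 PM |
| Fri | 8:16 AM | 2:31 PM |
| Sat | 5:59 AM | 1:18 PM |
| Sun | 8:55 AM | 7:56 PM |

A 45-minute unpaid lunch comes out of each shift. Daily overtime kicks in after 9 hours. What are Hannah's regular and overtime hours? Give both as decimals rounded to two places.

Thu: 11:06 AM–8:45 PM = 9 h 39 min; less 45 min break → 8 h 54 min
Fri: 8:16 AM–2:31 PM = 6 h 15 min; less 45 min break → 5 h 30 min
Sat: 5:59 AM–1:18 PM = 7 h 19 min; less 45 min break → 6 h 34 min
Sun: 8:55 AM–7:56 PM = 11 h 1 min; less 45 min break → 10 h 16 min
Thu reg 8 h 54 min / OT 0 h 0 min; Fri reg 5 h 30 min / OT 0 h 0 min; Sat reg 6 h 34 min / OT 0 h 0 min; Sun reg 9 h 0 min / OT 1 h 16 min.
Totals: regular 29 h 58 min, overtime 1 h 16 min.

Regular 29.97 hours, overtime 1.27 hours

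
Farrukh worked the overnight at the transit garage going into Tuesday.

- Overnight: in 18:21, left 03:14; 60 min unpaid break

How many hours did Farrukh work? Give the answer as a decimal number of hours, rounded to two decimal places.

7.88 hours

Overnight: 18:21 → midnight = 5 h 39 min; midnight → 03:14 = 3 h 14 min; span 8 h 53 min; less 60 min break → 7 h 53 min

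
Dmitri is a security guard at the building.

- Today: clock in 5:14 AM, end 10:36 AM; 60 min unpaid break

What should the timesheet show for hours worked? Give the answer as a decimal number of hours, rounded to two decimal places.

Today: 5:14 AM–10:36 AM = 5 h 22 min; less 60 min break → 4 h 22 min

4.37 hours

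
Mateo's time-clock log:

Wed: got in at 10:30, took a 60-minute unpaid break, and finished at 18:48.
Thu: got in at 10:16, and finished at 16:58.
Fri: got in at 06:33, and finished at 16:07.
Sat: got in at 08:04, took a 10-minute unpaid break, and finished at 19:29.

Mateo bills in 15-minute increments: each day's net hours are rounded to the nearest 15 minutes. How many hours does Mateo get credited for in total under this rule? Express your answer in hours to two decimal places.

Wed: 10:30–18:48 = 8 h 18 min − 60 min = 7 h 18 min → rounds to 7 h 15 min
Thu: 10:16–16:58 = 6 h 42 min → rounds to 6 h 45 min
Fri: 06:33–16:07 = 9 h 34 min → rounds to 9 h 30 min
Sat: 08:04–19:29 = 11 h 25 min − 10 min = 11 h 15 min → rounds to 11 h 15 min
Total credited: 34 h 45 min.

34.75 hours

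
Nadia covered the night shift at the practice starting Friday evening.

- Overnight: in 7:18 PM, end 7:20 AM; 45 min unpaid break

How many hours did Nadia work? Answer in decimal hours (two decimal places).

Overnight: 7:18 PM → midnight = 4 h 42 min; midnight → 7:20 AM = 7 h 20 min; span 12 h 2 min; less 45 min break → 11 h 17 min

11.28 hours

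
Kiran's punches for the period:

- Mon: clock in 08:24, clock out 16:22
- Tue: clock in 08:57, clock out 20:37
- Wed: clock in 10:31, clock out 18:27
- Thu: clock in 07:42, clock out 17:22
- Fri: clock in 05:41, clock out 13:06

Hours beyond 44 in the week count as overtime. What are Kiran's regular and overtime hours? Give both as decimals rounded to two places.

Mon: 08:24–16:22 = 7 h 58 min
Tue: 08:57–20:37 = 11 h 40 min
Wed: 10:31–18:27 = 7 h 56 min
Thu: 07:42–17:22 = 9 h 40 min
Fri: 05:41–13:06 = 7 h 25 min
Total worked: 44 h 39 min = 44.65 h.
Threshold 44 h → overtime 0 h 39 min, regular 44 h 0 min.

Regular 44.00 hours, overtime 0.65 hours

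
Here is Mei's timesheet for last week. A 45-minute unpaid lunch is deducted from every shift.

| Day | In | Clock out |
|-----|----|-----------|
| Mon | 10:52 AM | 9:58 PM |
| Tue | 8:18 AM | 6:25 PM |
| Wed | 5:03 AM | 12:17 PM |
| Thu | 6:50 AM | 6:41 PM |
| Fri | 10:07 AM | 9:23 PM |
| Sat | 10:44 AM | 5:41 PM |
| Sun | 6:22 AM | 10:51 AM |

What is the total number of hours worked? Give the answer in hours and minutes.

Mon: 10:52 AM–9:58 PM = 11 h 6 min; less 45 min break → 10 h 21 min
Tue: 8:18 AM–6:25 PM = 10 h 7 min; less 45 min break → 9 h 22 min
Wed: 5:03 AM–12:17 PM = 7 h 14 min; less 45 min break → 6 h 29 min
Thu: 6:50 AM–6:41 PM = 11 h 51 min; less 45 min break → 11 h 6 min
Fri: 10:07 AM–9:23 PM = 11 h 16 min; less 45 min break → 10 h 31 min
Sat: 10:44 AM–5:41 PM = 6 h 57 min; less 45 min break → 6 h 12 min
Sun: 6:22 AM–10:51 AM = 4 h 29 min; less 45 min break → 3 h 44 min
Total: 10 h 21 min + 9 h 22 min + 6 h 29 min + 11 h 6 min + 10 h 31 min + 6 h 12 min + 3 h 44 min = 57 h 45 min.

57 h 45 min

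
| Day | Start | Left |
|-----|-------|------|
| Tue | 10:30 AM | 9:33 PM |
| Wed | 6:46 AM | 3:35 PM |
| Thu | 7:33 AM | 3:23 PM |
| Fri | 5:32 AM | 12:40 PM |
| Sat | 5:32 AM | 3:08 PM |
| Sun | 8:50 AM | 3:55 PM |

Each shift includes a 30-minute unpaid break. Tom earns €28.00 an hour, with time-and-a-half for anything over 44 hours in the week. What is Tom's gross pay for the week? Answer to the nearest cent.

Tue: 10:30 AM–9:33 PM = 11 h 3 min; less 30 min break → 10 h 33 min
Wed: 6:46 AM–3:35 PM = 8 h 49 min; less 30 min break → 8 h 19 min
Thu: 7:33 AM–3:23 PM = 7 h 50 min; less 30 min break → 7 h 20 min
Fri: 5:32 AM–12:40 PM = 7 h 8 min; less 30 min break → 6 h 38 min
Sat: 5:32 AM–3:08 PM = 9 h 36 min; less 30 min break → 9 h 6 min
Sun: 8:50 AM–3:55 PM = 7 h 5 min; less 30 min break → 6 h 35 min
Total worked: 48 h 31 min = 2911 min.
Regular 44 h 0 min = 2640 min at €28.00/h; overtime 4 h 31 min = 271 min at €42.00/h.
Pay = (2640 × €28.00 + 271 × €42.00) ÷ 60 = €1421.70.

€1421.70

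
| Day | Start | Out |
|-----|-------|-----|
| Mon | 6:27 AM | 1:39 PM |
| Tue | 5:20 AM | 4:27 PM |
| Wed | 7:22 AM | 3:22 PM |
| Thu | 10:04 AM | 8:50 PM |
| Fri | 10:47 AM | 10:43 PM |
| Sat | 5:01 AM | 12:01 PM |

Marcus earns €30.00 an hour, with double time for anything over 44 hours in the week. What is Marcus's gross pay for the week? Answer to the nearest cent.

Mon: 6:27 AM–1:39 PM = 7 h 12 min
Tue: 5:20 AM–4:27 PM = 11 h 7 min
Wed: 7:22 AM–3:22 PM = 8 h 0 min
Thu: 10:04 AM–8:50 PM = 10 h 46 min
Fri: 10:47 AM–10:43 PM = 11 h 56 min
Sat: 5:01 AM–12:01 PM = 7 h 0 min
Total worked: 56 h 1 min = 3361 min.
Regular 44 h 0 min = 2640 min at €30.00/h; overtime 12 h 1 min = 721 min at €60.00/h.
Pay = (2640 × €30.00 + 721 × €60.00) ÷ 60 = €2041.00.

€2041.00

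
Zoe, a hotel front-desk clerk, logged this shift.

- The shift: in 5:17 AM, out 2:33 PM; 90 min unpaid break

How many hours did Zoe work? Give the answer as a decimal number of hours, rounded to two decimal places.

The shift: 5:17 AM–2:33 PM = 9 h 16 min; less 90 min break → 7 h 46 min

7.77 hours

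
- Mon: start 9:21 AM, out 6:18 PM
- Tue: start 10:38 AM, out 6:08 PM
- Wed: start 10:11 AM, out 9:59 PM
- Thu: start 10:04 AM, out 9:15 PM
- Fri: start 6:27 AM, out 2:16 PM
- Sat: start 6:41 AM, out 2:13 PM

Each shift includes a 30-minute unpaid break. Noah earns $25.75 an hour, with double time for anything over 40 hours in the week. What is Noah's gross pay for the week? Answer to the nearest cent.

Mon: 9:21 AM–6:18 PM = 8 h 57 min; less 30 min break → 8 h 27 min
Tue: 10:38 AM–6:08 PM = 7 h 30 min; less 30 min break → 7 h 0 min
Wed: 10:11 AM–9:59 PM = 11 h 48 min; less 30 min break → 11 h 18 min
Thu: 10:04 AM–9:15 PM = 11 h 11 min; less 30 min break → 10 h 41 min
Fri: 6:27 AM–2:16 PM = 7 h 49 min; less 30 min break → 7 h 19 min
Sat: 6:41 AM–2:13 PM = 7 h 32 min; less 30 min break → 7 h 2 min
Total worked: 51 h 47 min = 3107 min.
Regular 40 h 0 min = 2400 min at $25.75/h; overtime 11 h 47 min = 707 min at $51.50/h.
Pay = (2400 × $25.75 + 707 × $51.50) ÷ 60 = $1636.84.

$1636.84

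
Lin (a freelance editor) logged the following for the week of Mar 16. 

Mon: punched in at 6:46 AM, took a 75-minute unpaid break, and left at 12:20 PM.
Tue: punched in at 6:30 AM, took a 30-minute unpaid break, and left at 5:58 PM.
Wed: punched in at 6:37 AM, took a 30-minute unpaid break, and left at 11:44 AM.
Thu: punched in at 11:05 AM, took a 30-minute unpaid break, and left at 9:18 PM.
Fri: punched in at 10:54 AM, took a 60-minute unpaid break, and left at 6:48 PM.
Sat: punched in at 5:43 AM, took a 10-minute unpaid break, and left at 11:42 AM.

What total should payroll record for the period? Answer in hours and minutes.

42 h 20 min

Mon: 6:46 AM–12:20 PM = 5 h 34 min; less 75 min break → 4 h 19 min
Tue: 6:30 AM–5:58 PM = 11 h 28 min; less 30 min break → 10 h 58 min
Wed: 6:37 AM–11:44 AM = 5 h 7 min; less 30 min break → 4 h 37 min
Thu: 11:05 AM–9:18 PM = 10 h 13 min; less 30 min break → 9 h 43 min
Fri: 10:54 AM–6:48 PM = 7 h 54 min; less 60 min break → 6 h 54 min
Sat: 5:43 AM–11:42 AM = 5 h 59 min; less 10 min break → 5 h 49 min
Total: 4 h 19 min + 10 h 58 min + 4 h 37 min + 9 h 43 min + 6 h 54 min + 5 h 49 min = 42 h 20 min.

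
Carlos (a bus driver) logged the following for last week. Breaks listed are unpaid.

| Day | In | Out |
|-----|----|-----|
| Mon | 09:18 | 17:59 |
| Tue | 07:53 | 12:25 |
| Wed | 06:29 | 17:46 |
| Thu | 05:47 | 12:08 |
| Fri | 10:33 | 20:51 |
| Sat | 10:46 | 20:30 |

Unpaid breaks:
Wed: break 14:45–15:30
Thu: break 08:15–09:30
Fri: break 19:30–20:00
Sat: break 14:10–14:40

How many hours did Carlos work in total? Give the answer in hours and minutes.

Mon: 09:18–17:59 = 8 h 41 min
Tue: 07:53–12:25 = 4 h 32 min
Wed: 06:29–17:46 = 11 h 17 min; less 45 min break → 10 h 32 min
Thu: 05:47–12:08 = 6 h 21 min; less 75 min break → 5 h 6 min
Fri: 10:33–20:51 = 10 h 18 min; less 30 min break → 9 h 48 min
Sat: 10:46–20:30 = 9 h 44 min; less 30 min break → 9 h 14 min
Total: 8 h 41 min + 4 h 32 min + 10 h 32 min + 5 h 6 min + 9 h 48 min + 9 h 14 min = 47 h 53 min.

47 h 53 min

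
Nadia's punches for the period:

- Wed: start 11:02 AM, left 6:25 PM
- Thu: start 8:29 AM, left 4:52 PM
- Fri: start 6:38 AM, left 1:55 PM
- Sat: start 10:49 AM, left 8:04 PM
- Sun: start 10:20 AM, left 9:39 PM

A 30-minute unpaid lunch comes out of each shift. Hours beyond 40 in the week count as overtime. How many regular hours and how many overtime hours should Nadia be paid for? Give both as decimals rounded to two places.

Wed: 11:02 AM–6:25 PM = 7 h 23 min; less 30 min break → 6 h 53 min
Thu: 8:29 AM–4:52 PM = 8 h 23 min; less 30 min break → 7 h 53 min
Fri: 6:38 AM–1:55 PM = 7 h 17 min; less 30 min break → 6 h 47 min
Sat: 10:49 AM–8:04 PM = 9 h 15 min; less 30 min break → 8 h 45 min
Sun: 10:20 AM–9:39 PM = 11 h 19 min; less 30 min break → 10 h 49 min
Total worked: 41 h 7 min = 41.12 h.
Threshold 40 h → overtime 1 h 7 min, regular 40 h 0 min.

Regular 40.00 hours, overtime 1.12 hours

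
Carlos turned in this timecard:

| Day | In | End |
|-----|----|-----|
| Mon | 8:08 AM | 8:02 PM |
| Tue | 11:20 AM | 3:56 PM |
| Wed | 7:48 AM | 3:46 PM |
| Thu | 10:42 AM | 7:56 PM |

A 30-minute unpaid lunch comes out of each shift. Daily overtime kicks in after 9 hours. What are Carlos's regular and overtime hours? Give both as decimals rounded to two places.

Regular 29.30 hours, overtime 2.40 hours

Mon: 8:08 AM–8:02 PM = 11 h 54 min; less 30 min break → 11 h 24 min
Tue: 11:20 AM–3:56 PM = 4 h 36 min; less 30 min break → 4 h 6 min
Wed: 7:48 AM–3:46 PM = 7 h 58 min; less 30 min break → 7 h 28 min
Thu: 10:42 AM–7:56 PM = 9 h 14 min; less 30 min break → 8 h 44 min
Mon reg 9 h 0 min / OT 2 h 24 min; Tue reg 4 h 6 min / OT 0 h 0 min; Wed reg 7 h 28 min / OT 0 h 0 min; Thu reg 8 h 44 min / OT 0 h 0 min.
Totals: regular 29 h 18 min, overtime 2 h 24 min.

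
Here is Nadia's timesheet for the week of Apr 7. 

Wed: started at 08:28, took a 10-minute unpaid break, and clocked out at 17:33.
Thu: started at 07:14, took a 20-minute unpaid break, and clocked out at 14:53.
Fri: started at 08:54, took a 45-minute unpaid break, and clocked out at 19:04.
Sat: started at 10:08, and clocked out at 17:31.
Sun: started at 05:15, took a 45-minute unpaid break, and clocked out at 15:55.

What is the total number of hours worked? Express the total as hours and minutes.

Wed: 08:28–17:33 = 9 h 5 min; less 10 min break → 8 h 55 min
Thu: 07:14–14:53 = 7 h 39 min; less 20 min break → 7 h 19 min
Fri: 08:54–19:04 = 10 h 10 min; less 45 min break → 9 h 25 min
Sat: 10:08–17:31 = 7 h 23 min
Sun: 05:15–15:55 = 10 h 40 min; less 45 min break → 9 h 55 min
Total: 8 h 55 min + 7 h 19 min + 9 h 25 min + 7 h 23 min + 9 h 55 min = 42 h 57 min.

42 h 57 min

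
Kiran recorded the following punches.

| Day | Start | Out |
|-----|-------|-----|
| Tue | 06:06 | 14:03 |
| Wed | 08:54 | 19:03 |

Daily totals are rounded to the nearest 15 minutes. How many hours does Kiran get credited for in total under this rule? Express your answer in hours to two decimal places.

18.25 hours

Tue: 06:06–14:03 = 7 h 57 min → rounds to 8 h 0 min
Wed: 08:54–19:03 = 10 h 9 min → rounds to 10 h 15 min
Total credited: 18 h 15 min.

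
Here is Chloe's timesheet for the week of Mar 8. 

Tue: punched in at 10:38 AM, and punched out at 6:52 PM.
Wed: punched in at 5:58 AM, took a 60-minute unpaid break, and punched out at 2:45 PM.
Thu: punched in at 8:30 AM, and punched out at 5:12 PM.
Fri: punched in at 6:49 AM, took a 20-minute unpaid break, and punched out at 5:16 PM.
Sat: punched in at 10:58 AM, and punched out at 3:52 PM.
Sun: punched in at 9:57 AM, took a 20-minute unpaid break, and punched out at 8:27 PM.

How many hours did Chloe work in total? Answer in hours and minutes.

49 h 54 min

Tue: 10:38 AM–6:52 PM = 8 h 14 min
Wed: 5:58 AM–2:45 PM = 8 h 47 min; less 60 min break → 7 h 47 min
Thu: 8:30 AM–5:12 PM = 8 h 42 min
Fri: 6:49 AM–5:16 PM = 10 h 27 min; less 20 min break → 10 h 7 min
Sat: 10:58 AM–3:52 PM = 4 h 54 min
Sun: 9:57 AM–8:27 PM = 10 h 30 min; less 20 min break → 10 h 10 min
Total: 8 h 14 min + 7 h 47 min + 8 h 42 min + 10 h 7 min + 4 h 54 min + 10 h 10 min = 49 h 54 min.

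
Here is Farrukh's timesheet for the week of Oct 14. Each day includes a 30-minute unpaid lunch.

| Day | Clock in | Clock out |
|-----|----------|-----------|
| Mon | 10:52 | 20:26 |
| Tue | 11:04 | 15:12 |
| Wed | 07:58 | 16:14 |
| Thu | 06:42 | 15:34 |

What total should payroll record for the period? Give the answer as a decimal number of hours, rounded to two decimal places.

28.83 hours

Mon: 10:52–20:26 = 9 h 34 min; less 30 min break → 9 h 4 min
Tue: 11:04–15:12 = 4 h 8 min; less 30 min break → 3 h 38 min
Wed: 07:58–16:14 = 8 h 16 min; less 30 min break → 7 h 46 min
Thu: 06:42–15:34 = 8 h 52 min; less 30 min break → 8 h 22 min
Total: 9 h 4 min + 3 h 38 min + 7 h 46 min + 8 h 22 min = 28 h 50 min.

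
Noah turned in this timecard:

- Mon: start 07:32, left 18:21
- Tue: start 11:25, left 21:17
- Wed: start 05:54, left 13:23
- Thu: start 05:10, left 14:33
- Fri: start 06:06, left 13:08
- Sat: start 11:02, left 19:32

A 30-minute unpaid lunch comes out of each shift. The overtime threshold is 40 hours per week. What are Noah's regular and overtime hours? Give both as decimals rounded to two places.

Mon: 07:32–18:21 = 10 h 49 min; less 30 min break → 10 h 19 min
Tue: 11:25–21:17 = 9 h 52 min; less 30 min break → 9 h 22 min
Wed: 05:54–13:23 = 7 h 29 min; less 30 min break → 6 h 59 min
Thu: 05:10–14:33 = 9 h 23 min; less 30 min break → 8 h 53 min
Fri: 06:06–13:08 = 7 h 2 min; less 30 min break → 6 h 32 min
Sat: 11:02–19:32 = 8 h 30 min; less 30 min break → 8 h 0 min
Total worked: 50 h 5 min = 50.08 h.
Threshold 40 h → overtime 10 h 5 min, regular 40 h 0 min.

Regular 40.00 hours, overtime 10.08 hours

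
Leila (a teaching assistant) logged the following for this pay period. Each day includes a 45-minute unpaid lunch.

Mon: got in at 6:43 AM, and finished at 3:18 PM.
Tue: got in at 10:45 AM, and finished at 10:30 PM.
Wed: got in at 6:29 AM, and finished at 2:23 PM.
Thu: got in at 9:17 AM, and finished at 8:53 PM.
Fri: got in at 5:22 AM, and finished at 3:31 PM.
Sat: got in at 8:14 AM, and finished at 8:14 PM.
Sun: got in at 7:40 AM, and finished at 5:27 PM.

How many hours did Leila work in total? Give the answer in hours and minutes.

Mon: 6:43 AM–3:18 PM = 8 h 35 min; less 45 min break → 7 h 50 min
Tue: 10:45 AM–10:30 PM = 11 h 45 min; less 45 min break → 11 h 0 min
Wed: 6:29 AM–2:23 PM = 7 h 54 min; less 45 min break → 7 h 9 min
Thu: 9:17 AM–8:53 PM = 11 h 36 min; less 45 min break → 10 h 51 min
Fri: 5:22 AM–3:31 PM = 10 h 9 min; less 45 min break → 9 h 24 min
Sat: 8:14 AM–8:14 PM = 12 h 0 min; less 45 min break → 11 h 15 min
Sun: 7:40 AM–5:27 PM = 9 h 47 min; less 45 min break → 9 h 2 min
Total: 7 h 50 min + 11 h 0 min + 7 h 9 min + 10 h 51 min + 9 h 24 min + 11 h 15 min + 9 h 2 min = 66 h 31 min.

66 h 31 min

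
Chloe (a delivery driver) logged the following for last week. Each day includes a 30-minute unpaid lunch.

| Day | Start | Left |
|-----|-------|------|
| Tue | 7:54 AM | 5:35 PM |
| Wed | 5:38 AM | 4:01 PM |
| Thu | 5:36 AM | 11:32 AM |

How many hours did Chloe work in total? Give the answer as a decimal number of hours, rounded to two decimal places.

Tue: 7:54 AM–5:35 PM = 9 h 41 min; less 30 min break → 9 h 11 min
Wed: 5:38 AM–4:01 PM = 10 h 23 min; less 30 min break → 9 h 53 min
Thu: 5:36 AM–11:32 AM = 5 h 56 min; less 30 min break → 5 h 26 min
Total: 9 h 11 min + 9 h 53 min + 5 h 26 min = 24 h 30 min.

24.50 hours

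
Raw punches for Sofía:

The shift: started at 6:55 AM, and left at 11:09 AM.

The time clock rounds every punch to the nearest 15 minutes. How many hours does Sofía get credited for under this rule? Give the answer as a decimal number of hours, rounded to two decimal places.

4.25 hours

The shift: in 6:55 AM→7:00 AM, out 11:09 AM→11:15 AM; 4 h 15 min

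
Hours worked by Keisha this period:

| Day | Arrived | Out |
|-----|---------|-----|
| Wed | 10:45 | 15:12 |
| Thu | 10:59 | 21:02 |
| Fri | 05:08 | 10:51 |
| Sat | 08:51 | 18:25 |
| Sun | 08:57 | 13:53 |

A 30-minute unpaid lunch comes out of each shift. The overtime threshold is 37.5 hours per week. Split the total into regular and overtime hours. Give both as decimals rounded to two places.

Wed: 10:45–15:12 = 4 h 27 min; less 30 min break → 3 h 57 min
Thu: 10:59–21:02 = 10 h 3 min; less 30 min break → 9 h 33 min
Fri: 05:08–10:51 = 5 h 43 min; less 30 min break → 5 h 13 min
Sat: 08:51–18:25 = 9 h 34 min; less 30 min break → 9 h 4 min
Sun: 08:57–13:53 = 4 h 56 min; less 30 min break → 4 h 26 min
Total worked: 32 h 13 min = 32.22 h.
Threshold 37.5 h → overtime 0 h 0 min, regular 32 h 13 min.

Regular 32.22 hours, overtime 0.00 hours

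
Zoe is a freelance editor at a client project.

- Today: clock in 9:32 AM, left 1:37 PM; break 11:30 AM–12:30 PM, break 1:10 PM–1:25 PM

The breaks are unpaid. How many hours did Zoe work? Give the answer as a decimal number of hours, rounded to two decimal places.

Today: 9:32 AM–1:37 PM = 4 h 5 min; less 75 min break → 2 h 50 min

2.83 hours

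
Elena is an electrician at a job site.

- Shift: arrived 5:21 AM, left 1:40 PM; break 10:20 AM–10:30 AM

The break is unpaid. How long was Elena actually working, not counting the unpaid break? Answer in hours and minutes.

Shift: 5:21 AM–1:40 PM = 8 h 19 min; less 10 min break → 8 h 9 min

8 h 9 min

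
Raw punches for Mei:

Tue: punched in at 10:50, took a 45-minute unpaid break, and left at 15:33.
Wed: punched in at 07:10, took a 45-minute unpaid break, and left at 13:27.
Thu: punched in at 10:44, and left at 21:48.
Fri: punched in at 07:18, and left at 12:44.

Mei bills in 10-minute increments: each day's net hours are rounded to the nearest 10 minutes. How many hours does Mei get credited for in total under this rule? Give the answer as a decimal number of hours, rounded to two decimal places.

Tue: 10:50–15:33 = 4 h 43 min − 45 min = 3 h 58 min → rounds to 4 h 0 min
Wed: 07:10–13:27 = 6 h 17 min − 45 min = 5 h 32 min → rounds to 5 h 30 min
Thu: 10:44–21:48 = 11 h 4 min → rounds to 11 h 0 min
Fri: 07:18–12:44 = 5 h 26 min → rounds to 5 h 30 min
Total credited: 26 h 0 min.

26.00 hours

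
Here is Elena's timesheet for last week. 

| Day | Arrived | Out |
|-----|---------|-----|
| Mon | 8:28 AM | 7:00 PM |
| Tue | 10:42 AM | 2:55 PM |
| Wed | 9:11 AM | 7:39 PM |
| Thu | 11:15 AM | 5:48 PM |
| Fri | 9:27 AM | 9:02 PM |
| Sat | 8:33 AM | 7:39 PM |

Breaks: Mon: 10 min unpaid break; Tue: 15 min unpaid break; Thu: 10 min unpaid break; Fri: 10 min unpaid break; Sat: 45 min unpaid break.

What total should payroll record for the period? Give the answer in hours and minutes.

52 h 57 min

Mon: 8:28 AM–7:00 PM = 10 h 32 min; less 10 min break → 10 h 22 min
Tue: 10:42 AM–2:55 PM = 4 h 13 min; less 15 min break → 3 h 58 min
Wed: 9:11 AM–7:39 PM = 10 h 28 min
Thu: 11:15 AM–5:48 PM = 6 h 33 min; less 10 min break → 6 h 23 min
Fri: 9:27 AM–9:02 PM = 11 h 35 min; less 10 min break → 11 h 25 min
Sat: 8:33 AM–7:39 PM = 11 h 6 min; less 45 min break → 10 h 21 min
Total: 10 h 22 min + 3 h 58 min + 10 h 28 min + 6 h 23 min + 11 h 25 min + 10 h 21 min = 52 h 57 min.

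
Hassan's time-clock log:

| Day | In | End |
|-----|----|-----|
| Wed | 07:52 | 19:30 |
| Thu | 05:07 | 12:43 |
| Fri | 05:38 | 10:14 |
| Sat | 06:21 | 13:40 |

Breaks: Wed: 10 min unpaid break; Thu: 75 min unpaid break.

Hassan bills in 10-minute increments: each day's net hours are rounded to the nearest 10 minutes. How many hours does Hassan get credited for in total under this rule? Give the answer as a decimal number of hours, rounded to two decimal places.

Wed: 07:52–19:30 = 11 h 38 min − 10 min = 11 h 28 min → rounds to 11 h 30 min
Thu: 05:07–12:43 = 7 h 36 min − 75 min = 6 h 21 min → rounds to 6 h 20 min
Fri: 05:38–10:14 = 4 h 36 min → rounds to 4 h 40 min
Sat: 06:21–13:40 = 7 h 19 min → rounds to 7 h 20 min
Total credited: 29 h 50 min.

29.83 hours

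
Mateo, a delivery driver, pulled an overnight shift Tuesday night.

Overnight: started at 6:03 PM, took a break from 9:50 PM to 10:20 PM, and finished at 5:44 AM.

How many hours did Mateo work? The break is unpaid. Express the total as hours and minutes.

11 h 11 min

Overnight: 6:03 PM → midnight = 5 h 57 min; midnight → 5:44 AM = 5 h 44 min; span 11 h 41 min; less 30 min break → 11 h 11 min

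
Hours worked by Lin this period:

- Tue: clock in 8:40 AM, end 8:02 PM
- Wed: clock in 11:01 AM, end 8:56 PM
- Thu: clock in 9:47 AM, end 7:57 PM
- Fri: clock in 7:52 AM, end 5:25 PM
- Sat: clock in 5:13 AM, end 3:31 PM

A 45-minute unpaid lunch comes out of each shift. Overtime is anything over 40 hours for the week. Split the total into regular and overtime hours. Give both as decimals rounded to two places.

Tue: 8:40 AM–8:02 PM = 11 h 22 min; less 45 min break → 10 h 37 min
Wed: 11:01 AM–8:56 PM = 9 h 55 min; less 45 min break → 9 h 10 min
Thu: 9:47 AM–7:57 PM = 10 h 10 min; less 45 min break → 9 h 25 min
Fri: 7:52 AM–5:25 PM = 9 h 33 min; less 45 min break → 8 h 48 min
Sat: 5:13 AM–3:31 PM = 10 h 18 min; less 45 min break → 9 h 33 min
Total worked: 47 h 33 min = 47.55 h.
Threshold 40 h → overtime 7 h 33 min, regular 40 h 0 min.

Regular 40.00 hours, overtime 7.55 hours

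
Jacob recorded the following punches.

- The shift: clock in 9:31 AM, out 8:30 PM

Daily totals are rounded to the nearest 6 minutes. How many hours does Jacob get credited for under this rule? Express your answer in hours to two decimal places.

The shift: 9:31 AM–8:30 PM = 10 h 59 min → rounds to 11 h 0 min

11.00 hours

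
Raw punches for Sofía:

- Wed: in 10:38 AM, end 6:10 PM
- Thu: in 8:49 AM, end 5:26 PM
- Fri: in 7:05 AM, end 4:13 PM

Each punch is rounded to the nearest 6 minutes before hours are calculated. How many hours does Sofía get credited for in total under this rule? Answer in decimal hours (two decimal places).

25.30 hours

Wed: in 10:38 AM→10:36 AM, out 6:10 PM→6:12 PM; 7 h 36 min
Thu: in 8:49 AM→8:48 AM, out 5:26 PM→5:24 PM; 8 h 36 min
Fri: in 7:05 AM→7:06 AM, out 4:13 PM→4:12 PM; 9 h 6 min
Total credited: 25 h 18 min.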